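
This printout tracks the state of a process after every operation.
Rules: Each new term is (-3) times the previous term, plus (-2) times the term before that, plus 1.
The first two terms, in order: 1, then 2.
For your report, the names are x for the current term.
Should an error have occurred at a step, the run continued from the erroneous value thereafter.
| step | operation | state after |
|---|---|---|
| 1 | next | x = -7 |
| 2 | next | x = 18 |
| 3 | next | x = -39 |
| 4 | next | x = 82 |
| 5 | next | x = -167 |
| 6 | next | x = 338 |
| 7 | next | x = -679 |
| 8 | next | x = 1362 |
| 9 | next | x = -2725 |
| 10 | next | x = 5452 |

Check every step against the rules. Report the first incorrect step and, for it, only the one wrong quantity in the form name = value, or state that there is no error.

step 9, x = -2727

Step 1: x = -3*(2) + (-2)*(1) + (1) = -7 — confirmed correct.
Step 2: x = -3*(-7) + (-2)*(2) + (1) = 18 — agrees with the printout.
Step 3: x = -3*(18) + (-2)*(-7) + (1) = -39 — no discrepancy.
Step 4: x = -3*(-39) + (-2)*(18) + (1) = 82 — exactly as logged.
Step 5: x = -3*(82) + (-2)*(-39) + (1) = -167 — matches.
Step 6: x = -3*(-167) + (-2)*(82) + (1) = 338 — same as recorded.
Step 7: x = -3*(338) + (-2)*(-167) + (1) = -679 — confirmed correct.
Step 8: x = -3*(-679) + (-2)*(338) + (1) = 1362 — exactly as logged.
Step 9: x = -3*(1362) + (-2)*(-679) + (1) = -2727 — first mismatch against the printout.
That makes step 9 the first incorrect line — x = -2727 is what it should show.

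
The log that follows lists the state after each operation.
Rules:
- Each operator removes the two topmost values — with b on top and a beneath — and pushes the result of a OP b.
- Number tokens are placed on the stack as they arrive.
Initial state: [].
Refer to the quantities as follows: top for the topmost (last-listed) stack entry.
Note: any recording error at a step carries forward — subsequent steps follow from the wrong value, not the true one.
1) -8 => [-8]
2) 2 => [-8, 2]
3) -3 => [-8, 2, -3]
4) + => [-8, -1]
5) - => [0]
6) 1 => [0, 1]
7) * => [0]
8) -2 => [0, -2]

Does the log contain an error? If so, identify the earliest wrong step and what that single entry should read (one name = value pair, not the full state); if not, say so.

Step 1: push -8: top = -8 — agrees with the log.
Step 2: push 2: top = 2 — verified.
Step 3: push -3: top = -3 — consistent with the log.
Step 4: 2 + -3 = -1 — agrees with the log.
Step 5: -8 - -1 = -7 — the entry is off here.
The audit stops at step 5: the recorded entry is wrong and should be top = -7.

step 5, top = -7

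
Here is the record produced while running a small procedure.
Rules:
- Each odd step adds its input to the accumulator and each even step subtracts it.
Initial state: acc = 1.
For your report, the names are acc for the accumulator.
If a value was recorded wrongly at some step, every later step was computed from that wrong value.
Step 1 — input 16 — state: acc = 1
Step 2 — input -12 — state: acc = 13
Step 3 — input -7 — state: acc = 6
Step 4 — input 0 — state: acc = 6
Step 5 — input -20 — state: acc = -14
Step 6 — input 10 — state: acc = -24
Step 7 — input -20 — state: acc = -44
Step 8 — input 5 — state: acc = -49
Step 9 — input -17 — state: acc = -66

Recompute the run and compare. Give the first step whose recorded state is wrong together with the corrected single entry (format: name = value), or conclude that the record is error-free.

Step 1: acc = 1 + 16 = 17 — the recorded entry deviates here.
Step 1 is the first one off; corrected, acc = 17.

step 1, acc = 17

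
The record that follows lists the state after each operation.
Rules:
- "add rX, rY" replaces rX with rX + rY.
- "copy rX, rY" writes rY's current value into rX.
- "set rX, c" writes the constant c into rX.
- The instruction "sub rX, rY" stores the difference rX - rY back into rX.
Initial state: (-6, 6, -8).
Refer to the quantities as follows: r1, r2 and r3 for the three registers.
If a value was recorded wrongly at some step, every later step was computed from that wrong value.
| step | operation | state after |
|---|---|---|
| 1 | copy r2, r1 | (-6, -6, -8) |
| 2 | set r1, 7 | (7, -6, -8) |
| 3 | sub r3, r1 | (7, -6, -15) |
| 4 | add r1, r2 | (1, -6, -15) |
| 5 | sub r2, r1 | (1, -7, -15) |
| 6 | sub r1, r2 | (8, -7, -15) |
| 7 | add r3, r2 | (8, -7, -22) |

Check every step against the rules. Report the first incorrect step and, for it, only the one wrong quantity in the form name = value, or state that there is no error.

no error

Step 1: r2 = -6 — agrees with the record.
Step 2: r1 = 7 — same as recorded.
Step 3: r3 = -8 - 7 = -15 — in agreement.
Step 4: r1 = 7 + -6 = 1 — exactly as logged.
Step 5: r2 = -6 - 1 = -7 — checks out.
Step 6: r1 = 1 - -7 = 8 — same as recorded.
Step 7: r3 = -15 + -7 = -22 — exactly as logged.
The whole run recomputes cleanly — no discrepancies.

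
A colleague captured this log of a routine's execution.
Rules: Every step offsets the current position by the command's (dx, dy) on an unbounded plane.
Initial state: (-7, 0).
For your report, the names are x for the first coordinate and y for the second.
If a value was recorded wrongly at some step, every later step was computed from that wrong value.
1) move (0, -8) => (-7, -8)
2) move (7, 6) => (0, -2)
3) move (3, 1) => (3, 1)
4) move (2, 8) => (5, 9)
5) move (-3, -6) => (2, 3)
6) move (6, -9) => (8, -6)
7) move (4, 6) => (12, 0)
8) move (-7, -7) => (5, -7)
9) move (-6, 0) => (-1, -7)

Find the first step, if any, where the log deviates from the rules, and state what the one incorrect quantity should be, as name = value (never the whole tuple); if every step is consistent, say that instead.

Recomputing the run from the initial state:
step 1: x = -7, y = -8
step 2: x = 0, y = -2
step 3: x = 3, y = -1
step 4: x = 5, y = 7
step 5: x = 2, y = 1
step 6: x = 8, y = -8
step 7: x = 12, y = -2
step 8: x = 5, y = -9
step 9: x = -1, y = -9
The first disagreement with the log is at step 3, where the value should be y = -1.

step 3, y = -1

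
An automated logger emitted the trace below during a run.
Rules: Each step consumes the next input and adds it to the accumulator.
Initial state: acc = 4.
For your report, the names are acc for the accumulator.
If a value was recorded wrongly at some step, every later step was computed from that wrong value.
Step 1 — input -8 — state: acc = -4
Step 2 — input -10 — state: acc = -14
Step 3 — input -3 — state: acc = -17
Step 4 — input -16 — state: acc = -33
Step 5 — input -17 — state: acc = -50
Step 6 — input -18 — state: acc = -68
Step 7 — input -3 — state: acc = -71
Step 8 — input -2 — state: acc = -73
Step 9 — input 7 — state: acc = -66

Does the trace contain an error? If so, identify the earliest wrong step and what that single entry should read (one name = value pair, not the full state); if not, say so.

no error

1. acc = 4 + -8 = -4 (exactly as logged)
2. acc = -4 + -10 = -14 (no discrepancy)
3. acc = -14 + -3 = -17 (verified)
4. acc = -17 + -16 = -33 (in agreement)
5. acc = -33 + -17 = -50 (agrees with the trace)
6. acc = -50 + -18 = -68 (no discrepancy)
7. acc = -68 + -3 = -71 (matches)
8. acc = -71 + -2 = -73 (no discrepancy)
9. acc = -73 + 7 = -66 (in agreement)
No step deviates from the rules.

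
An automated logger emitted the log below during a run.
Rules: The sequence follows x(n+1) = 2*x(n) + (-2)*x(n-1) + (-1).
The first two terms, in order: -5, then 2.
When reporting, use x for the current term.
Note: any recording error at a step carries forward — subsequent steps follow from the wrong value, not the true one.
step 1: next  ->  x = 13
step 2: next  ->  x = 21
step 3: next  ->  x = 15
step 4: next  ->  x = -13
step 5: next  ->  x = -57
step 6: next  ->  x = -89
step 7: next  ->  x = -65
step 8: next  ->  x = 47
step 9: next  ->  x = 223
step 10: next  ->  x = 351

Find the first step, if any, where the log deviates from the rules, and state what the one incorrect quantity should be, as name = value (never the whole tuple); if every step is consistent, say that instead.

1. x = 2*(2) + (-2)*(-5) + (-1) = 13 (no discrepancy)
2. x = 2*(13) + (-2)*(2) + (-1) = 21 (verified)
3. x = 2*(21) + (-2)*(13) + (-1) = 15 (confirmed correct)
4. x = 2*(15) + (-2)*(21) + (-1) = -13 (in agreement)
5. x = 2*(-13) + (-2)*(15) + (-1) = -57 (consistent with the log)
6. x = 2*(-57) + (-2)*(-13) + (-1) = -89 (matches)
7. x = 2*(-89) + (-2)*(-57) + (-1) = -65 (checks out)
8. x = 2*(-65) + (-2)*(-89) + (-1) = 47 (in agreement)
9. x = 2*(47) + (-2)*(-65) + (-1) = 223 (consistent with the log)
10. x = 2*(223) + (-2)*(47) + (-1) = 351 (in agreement)
The recomputation confirms every line.

no error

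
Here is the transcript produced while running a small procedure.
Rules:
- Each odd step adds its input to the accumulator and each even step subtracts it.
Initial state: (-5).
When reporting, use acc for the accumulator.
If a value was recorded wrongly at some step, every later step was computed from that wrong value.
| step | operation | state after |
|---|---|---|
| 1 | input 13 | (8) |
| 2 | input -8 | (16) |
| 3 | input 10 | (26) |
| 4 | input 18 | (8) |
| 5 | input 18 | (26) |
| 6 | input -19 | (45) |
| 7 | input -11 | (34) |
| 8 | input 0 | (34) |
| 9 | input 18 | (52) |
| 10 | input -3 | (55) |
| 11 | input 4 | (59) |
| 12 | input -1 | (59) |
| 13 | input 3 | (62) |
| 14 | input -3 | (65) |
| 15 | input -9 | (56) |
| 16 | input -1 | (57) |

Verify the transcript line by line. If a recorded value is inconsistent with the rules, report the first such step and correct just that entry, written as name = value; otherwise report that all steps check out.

Recomputing the run from the initial state:
step 1: acc = 8
step 2: acc = 16
step 3: acc = 26
step 4: acc = 8
step 5: acc = 26
step 6: acc = 45
step 7: acc = 34
step 8: acc = 34
step 9: acc = 52
step 10: acc = 55
step 11: acc = 59
step 12: acc = 60
step 13: acc = 63
step 14: acc = 66
step 15: acc = 57
step 16: acc = 58
The first disagreement with the transcript is at step 12, where the value should be acc = 60.

step 12, acc = 60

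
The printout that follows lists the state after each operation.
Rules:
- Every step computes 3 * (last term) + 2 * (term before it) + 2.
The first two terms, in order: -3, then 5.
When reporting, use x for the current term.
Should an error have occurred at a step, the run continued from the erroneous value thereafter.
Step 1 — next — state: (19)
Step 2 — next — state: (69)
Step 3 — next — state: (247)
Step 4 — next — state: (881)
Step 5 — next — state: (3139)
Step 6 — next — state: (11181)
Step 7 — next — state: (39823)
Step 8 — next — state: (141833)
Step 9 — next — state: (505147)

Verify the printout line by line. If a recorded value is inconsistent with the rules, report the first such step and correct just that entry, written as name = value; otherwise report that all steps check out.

step 1, x = 11

Step 1: x = 3*(5) + (2)*(-3) + (2) = 11 — a discrepancy with the printout.
The audit stops at step 1: the recorded entry is wrong and should be x = 11.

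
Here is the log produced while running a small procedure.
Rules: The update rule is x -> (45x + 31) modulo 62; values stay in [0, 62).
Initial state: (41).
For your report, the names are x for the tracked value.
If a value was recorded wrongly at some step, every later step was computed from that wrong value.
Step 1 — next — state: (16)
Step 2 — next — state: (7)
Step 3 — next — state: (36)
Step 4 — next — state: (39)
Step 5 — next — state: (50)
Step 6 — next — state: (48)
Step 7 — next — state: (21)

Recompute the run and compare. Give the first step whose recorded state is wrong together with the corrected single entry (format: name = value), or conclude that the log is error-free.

Recomputing the run from the initial state:
step 1: x = 16
step 2: x = 7
step 3: x = 36
step 4: x = 39
step 5: x = 50
step 6: x = 49
step 7: x = 4
The first disagreement with the log is at step 6, where the value should be x = 49.

step 6, x = 49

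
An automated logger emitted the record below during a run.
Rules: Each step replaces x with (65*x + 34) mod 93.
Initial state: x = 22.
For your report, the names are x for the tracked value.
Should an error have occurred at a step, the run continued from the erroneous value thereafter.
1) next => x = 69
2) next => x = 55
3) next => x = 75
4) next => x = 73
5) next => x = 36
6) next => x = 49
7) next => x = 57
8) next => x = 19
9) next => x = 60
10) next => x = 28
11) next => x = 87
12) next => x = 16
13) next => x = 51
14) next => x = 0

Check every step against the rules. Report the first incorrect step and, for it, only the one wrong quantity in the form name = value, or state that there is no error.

step 14, x = 1

Recomputing the run from the initial state:
step 1: x = 69
step 2: x = 55
step 3: x = 75
step 4: x = 73
step 5: x = 36
step 6: x = 49
step 7: x = 57
step 8: x = 19
step 9: x = 60
step 10: x = 28
step 11: x = 87
step 12: x = 16
step 13: x = 51
step 14: x = 1
The first disagreement with the record is at step 14, where the value should be x = 1.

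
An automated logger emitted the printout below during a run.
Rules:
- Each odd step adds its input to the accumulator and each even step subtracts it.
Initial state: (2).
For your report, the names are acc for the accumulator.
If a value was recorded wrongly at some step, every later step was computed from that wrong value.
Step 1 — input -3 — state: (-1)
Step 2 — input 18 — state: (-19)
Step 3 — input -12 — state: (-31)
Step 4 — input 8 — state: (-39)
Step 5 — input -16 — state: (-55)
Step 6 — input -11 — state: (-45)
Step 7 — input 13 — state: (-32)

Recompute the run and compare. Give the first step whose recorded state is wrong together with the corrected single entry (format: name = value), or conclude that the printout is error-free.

Step 1: acc = 2 + -3 = -1 — checks out.
Step 2: acc = -1 - 18 = -19 — checks out.
Step 3: acc = -19 + -12 = -31 — checks out.
Step 4: acc = -31 - 8 = -39 — verified.
Step 5: acc = -39 + -16 = -55 — checks out.
Step 6: acc = -55 - -11 = -44 — not what was recorded.
First incorrect step: 6; the correct value is acc = -44.

step 6, acc = -44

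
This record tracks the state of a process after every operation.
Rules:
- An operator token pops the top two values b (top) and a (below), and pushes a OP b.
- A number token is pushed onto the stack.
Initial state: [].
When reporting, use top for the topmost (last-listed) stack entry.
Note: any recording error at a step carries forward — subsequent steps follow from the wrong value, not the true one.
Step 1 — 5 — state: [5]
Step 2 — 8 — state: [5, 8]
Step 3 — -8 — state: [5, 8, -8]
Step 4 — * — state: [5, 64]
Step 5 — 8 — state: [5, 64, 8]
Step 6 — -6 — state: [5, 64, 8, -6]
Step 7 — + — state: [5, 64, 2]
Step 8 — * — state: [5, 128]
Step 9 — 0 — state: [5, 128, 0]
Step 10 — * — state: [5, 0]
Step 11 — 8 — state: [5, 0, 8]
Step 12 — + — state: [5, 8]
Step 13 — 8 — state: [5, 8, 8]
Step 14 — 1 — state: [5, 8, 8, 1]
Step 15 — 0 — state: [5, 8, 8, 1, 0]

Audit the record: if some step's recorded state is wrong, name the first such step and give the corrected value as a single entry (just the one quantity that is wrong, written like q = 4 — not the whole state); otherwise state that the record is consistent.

step 4, top = -64

step 1: push 5: top = 5 -> verified
step 2: push 8: top = 8 -> consistent with the record
step 3: push -8: top = -8 -> matches
step 4: 8 * -8 = -64 -> the record has a different value
The earliest wrong entry is at step 4: it should read top = -64.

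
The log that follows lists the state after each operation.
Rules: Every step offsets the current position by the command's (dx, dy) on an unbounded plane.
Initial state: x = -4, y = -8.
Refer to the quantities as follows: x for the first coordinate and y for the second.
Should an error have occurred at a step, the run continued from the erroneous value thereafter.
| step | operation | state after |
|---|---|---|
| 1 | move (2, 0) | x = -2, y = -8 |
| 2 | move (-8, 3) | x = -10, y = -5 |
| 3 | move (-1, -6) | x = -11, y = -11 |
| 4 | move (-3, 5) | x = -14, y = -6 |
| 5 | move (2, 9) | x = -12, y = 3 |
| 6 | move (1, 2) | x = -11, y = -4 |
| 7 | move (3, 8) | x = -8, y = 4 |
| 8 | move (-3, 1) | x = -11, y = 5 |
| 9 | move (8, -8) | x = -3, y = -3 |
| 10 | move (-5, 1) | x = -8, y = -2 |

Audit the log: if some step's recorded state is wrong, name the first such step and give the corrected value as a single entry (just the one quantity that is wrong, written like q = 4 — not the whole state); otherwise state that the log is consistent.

step 6, y = 5

Recomputing the run from the initial state:
step 1: x = -2, y = -8
step 2: x = -10, y = -5
step 3: x = -11, y = -11
step 4: x = -14, y = -6
step 5: x = -12, y = 3
step 6: x = -11, y = 5
step 7: x = -8, y = 13
step 8: x = -11, y = 14
step 9: x = -3, y = 6
step 10: x = -8, y = 7
The first disagreement with the log is at step 6, where the value should be y = 5.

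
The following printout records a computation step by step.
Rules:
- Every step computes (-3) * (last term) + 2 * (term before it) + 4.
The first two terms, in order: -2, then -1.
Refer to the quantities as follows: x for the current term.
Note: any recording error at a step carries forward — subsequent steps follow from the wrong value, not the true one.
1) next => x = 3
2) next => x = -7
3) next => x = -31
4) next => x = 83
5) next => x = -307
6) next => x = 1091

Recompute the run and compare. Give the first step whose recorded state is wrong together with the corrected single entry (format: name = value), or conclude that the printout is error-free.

Recomputing the run from the initial state:
step 1: x = 3
step 2: x = -7
step 3: x = 31
step 4: x = -103
step 5: x = 375
step 6: x = -1327
The first disagreement with the printout is at step 3, where the value should be x = 31.

step 3, x = 31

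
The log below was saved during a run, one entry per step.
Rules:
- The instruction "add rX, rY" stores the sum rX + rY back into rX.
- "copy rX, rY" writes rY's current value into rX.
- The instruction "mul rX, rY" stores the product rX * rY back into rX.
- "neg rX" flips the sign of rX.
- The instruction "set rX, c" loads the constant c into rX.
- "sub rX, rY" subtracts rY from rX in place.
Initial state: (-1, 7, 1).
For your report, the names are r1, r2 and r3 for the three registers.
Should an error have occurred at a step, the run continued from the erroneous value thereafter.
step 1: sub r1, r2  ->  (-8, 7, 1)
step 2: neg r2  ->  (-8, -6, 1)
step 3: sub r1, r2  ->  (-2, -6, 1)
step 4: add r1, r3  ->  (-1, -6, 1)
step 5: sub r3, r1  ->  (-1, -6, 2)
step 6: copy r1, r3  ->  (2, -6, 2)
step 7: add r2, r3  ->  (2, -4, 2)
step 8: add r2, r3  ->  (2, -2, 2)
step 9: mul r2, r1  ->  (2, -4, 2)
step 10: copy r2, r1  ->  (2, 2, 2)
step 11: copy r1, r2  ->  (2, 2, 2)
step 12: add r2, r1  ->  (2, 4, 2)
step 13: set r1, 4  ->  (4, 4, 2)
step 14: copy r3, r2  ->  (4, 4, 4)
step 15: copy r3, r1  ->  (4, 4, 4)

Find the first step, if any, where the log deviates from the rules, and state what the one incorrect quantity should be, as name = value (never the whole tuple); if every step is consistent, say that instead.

Step 1: r1 = -1 - 7 = -8 — verified.
Step 2: r2 = -(7) = -7 — the log disagrees here.
First deviation found at step 2; the corrected entry is r2 = -7.

step 2, r2 = -7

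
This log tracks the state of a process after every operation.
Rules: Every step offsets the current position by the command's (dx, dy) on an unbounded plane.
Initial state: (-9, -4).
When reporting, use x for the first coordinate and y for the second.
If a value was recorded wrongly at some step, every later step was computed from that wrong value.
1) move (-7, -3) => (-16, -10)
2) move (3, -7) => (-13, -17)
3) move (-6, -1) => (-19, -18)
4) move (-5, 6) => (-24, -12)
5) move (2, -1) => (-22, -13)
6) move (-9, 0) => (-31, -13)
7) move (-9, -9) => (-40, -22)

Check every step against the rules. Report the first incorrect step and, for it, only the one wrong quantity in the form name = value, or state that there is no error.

step 1: x = -9 + (-7) = -16, y = -4 + (-3) = -7 -> the entry is off here
So the first discrepancy is step 1, where the right value is y = -7.

step 1, y = -7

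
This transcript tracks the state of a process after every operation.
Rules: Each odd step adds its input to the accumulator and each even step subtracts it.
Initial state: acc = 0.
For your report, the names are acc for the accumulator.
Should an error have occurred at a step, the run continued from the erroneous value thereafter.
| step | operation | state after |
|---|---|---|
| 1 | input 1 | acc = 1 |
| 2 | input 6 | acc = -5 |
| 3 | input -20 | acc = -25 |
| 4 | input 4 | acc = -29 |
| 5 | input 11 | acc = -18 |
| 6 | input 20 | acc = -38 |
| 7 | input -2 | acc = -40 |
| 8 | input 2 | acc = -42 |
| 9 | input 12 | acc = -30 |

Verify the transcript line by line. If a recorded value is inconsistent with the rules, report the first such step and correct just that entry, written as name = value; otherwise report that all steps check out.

1. acc = 0 + 1 = 1 (same as recorded)
2. acc = 1 - 6 = -5 (agrees with the transcript)
3. acc = -5 + -20 = -25 (checks out)
4. acc = -25 - 4 = -29 (same as recorded)
5. acc = -29 + 11 = -18 (verified)
6. acc = -18 - 20 = -38 (matches)
7. acc = -38 + -2 = -40 (confirmed correct)
8. acc = -40 - 2 = -42 (agrees with the transcript)
9. acc = -42 + 12 = -30 (verified)
Nothing is out of place; the run is error-free.

no error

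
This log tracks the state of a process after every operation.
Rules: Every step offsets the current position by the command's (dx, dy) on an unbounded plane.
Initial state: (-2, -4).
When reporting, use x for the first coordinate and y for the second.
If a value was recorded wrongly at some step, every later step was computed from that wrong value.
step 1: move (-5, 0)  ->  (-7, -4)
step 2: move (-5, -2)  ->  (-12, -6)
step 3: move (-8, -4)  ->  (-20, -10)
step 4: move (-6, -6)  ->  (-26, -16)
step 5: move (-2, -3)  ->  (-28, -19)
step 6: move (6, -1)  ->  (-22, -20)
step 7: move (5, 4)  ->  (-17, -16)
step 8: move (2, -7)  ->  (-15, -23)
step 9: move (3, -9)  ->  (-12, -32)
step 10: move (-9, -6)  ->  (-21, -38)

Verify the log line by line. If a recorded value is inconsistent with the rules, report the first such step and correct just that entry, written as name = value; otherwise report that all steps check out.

Recomputing the run from the initial state:
step 1: x = -7, y = -4
step 2: x = -12, y = -6
step 3: x = -20, y = -10
step 4: x = -26, y = -16
step 5: x = -28, y = -19
step 6: x = -22, y = -20
step 7: x = -17, y = -16
step 8: x = -15, y = -23
step 9: x = -12, y = -32
step 10: x = -21, y = -38
This matches the log at every step.

no error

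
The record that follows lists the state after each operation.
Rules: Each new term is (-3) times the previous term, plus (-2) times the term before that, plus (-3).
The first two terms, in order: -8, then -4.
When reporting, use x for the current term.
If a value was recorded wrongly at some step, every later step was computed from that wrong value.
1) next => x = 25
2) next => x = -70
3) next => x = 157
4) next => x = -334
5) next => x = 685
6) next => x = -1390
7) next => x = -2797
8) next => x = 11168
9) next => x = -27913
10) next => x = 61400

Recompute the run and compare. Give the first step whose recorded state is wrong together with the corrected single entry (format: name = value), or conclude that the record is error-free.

step 7, x = 2797

Step 1: x = -3*(-4) + (-2)*(-8) + (-3) = 25 — consistent with the record.
Step 2: x = -3*(25) + (-2)*(-4) + (-3) = -70 — exactly as logged.
Step 3: x = -3*(-70) + (-2)*(25) + (-3) = 157 — confirmed correct.
Step 4: x = -3*(157) + (-2)*(-70) + (-3) = -334 — in agreement.
Step 5: x = -3*(-334) + (-2)*(157) + (-3) = 685 — matches.
Step 6: x = -3*(685) + (-2)*(-334) + (-3) = -1390 — agrees with the record.
Step 7: x = -3*(-1390) + (-2)*(685) + (-3) = 2797 — the record has a different value.
That makes step 7 the first incorrect line — x = 2797 is what it should show.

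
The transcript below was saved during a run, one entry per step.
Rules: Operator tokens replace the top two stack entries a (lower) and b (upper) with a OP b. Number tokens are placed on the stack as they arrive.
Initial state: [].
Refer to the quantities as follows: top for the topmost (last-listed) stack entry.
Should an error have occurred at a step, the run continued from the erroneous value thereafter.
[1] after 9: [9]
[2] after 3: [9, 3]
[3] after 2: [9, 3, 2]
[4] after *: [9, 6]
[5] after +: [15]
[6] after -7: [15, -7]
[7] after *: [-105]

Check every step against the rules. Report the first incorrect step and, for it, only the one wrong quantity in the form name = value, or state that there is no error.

Recomputing the run from the initial state:
step 1: [9]
step 2: [9, 3]
step 3: [9, 3, 2]
step 4: [9, 6]
step 5: [15]
step 6: [15, -7]
step 7: [-105]
This matches the transcript at every step.

no error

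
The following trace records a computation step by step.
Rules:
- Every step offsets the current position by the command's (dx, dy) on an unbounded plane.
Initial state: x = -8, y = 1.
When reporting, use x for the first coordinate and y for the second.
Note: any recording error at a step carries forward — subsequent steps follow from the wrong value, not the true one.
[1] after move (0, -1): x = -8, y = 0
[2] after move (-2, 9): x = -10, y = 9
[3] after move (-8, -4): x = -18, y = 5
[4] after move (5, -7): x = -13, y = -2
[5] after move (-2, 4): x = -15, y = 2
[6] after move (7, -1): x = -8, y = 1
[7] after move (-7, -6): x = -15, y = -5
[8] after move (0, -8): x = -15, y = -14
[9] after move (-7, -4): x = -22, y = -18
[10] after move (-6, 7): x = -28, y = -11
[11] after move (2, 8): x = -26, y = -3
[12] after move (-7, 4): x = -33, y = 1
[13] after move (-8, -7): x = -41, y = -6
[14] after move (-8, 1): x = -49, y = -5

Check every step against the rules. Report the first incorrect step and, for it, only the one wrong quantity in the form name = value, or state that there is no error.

step 8, y = -13

1. x = -8 + (0) = -8, y = 1 + (-1) = 0 (checks out)
2. x = -8 + (-2) = -10, y = 0 + (9) = 9 (confirmed correct)
3. x = -10 + (-8) = -18, y = 9 + (-4) = 5 (agrees with the trace)
4. x = -18 + (5) = -13, y = 5 + (-7) = -2 (no discrepancy)
5. x = -13 + (-2) = -15, y = -2 + (4) = 2 (agrees with the trace)
6. x = -15 + (7) = -8, y = 2 + (-1) = 1 (checks out)
7. x = -8 + (-7) = -15, y = 1 + (-6) = -5 (no discrepancy)
8. x = -15 + (0) = -15, y = -5 + (-8) = -13 (this is not what the trace shows)
Conclusion: step 8 carries the first error; the entry should be y = -13.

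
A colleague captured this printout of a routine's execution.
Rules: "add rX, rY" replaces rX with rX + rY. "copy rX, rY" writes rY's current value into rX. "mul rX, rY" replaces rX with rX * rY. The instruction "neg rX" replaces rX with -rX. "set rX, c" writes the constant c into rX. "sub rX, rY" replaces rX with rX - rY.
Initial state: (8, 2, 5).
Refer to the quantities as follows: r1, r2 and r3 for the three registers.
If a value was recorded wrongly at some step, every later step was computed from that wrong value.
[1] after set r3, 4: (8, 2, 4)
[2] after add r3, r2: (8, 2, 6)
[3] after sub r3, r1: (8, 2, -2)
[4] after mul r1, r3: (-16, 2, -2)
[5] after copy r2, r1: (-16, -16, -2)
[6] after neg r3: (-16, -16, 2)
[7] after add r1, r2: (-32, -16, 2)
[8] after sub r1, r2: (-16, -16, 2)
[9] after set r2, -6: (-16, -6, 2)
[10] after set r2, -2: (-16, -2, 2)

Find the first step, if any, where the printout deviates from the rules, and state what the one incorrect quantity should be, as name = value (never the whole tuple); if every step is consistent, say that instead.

Step 1: r3 = 4 — in agreement.
Step 2: r3 = 4 + 2 = 6 — checks out.
Step 3: r3 = 6 - 8 = -2 — confirmed correct.
Step 4: r1 = 8 * -2 = -16 — matches.
Step 5: r2 = -16 — agrees with the printout.
Step 6: r3 = -(-2) = 2 — matches.
Step 7: r1 = -16 + -16 = -32 — agrees with the printout.
Step 8: r1 = -32 - -16 = -16 — matches.
Step 9: r2 = -6 — consistent with the printout.
Step 10: r2 = -2 — checks out.
The whole run recomputes cleanly — no discrepancies.

no error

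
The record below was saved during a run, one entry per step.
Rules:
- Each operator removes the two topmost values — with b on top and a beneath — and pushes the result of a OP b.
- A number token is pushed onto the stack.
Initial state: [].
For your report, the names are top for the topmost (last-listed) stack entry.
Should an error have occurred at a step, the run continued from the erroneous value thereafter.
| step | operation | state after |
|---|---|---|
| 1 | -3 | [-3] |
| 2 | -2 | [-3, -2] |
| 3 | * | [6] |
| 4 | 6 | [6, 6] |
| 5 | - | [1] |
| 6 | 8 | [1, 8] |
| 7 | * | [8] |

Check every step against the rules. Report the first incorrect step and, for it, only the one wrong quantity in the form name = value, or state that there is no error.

step 1: push -3: top = -3 -> agrees with the record
step 2: push -2: top = -2 -> no discrepancy
step 3: -3 * -2 = 6 -> matches
step 4: push 6: top = 6 -> matches
step 5: 6 - 6 = 0 -> the record has a different value
First deviation found at step 5; the corrected entry is top = 0.

step 5, top = 0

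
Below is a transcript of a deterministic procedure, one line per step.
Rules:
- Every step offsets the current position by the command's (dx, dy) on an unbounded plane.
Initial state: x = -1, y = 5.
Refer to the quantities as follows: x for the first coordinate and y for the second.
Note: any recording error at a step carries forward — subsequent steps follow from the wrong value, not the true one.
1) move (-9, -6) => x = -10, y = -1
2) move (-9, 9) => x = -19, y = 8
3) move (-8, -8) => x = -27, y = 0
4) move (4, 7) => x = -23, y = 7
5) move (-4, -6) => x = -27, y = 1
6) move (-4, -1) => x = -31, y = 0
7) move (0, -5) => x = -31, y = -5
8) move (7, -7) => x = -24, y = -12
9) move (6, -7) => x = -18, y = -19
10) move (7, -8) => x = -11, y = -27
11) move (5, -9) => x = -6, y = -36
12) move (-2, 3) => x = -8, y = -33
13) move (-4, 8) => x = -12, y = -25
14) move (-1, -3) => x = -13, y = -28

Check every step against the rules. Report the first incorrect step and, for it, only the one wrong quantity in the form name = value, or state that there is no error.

no error

Step 1: x = -1 + (-9) = -10, y = 5 + (-6) = -1 — agrees with the transcript.
Step 2: x = -10 + (-9) = -19, y = -1 + (9) = 8 — confirmed correct.
Step 3: x = -19 + (-8) = -27, y = 8 + (-8) = 0 — consistent with the transcript.
Step 4: x = -27 + (4) = -23, y = 0 + (7) = 7 — no discrepancy.
Step 5: x = -23 + (-4) = -27, y = 7 + (-6) = 1 — verified.
Step 6: x = -27 + (-4) = -31, y = 1 + (-1) = 0 — in agreement.
Step 7: x = -31 + (0) = -31, y = 0 + (-5) = -5 — verified.
Step 8: x = -31 + (7) = -24, y = -5 + (-7) = -12 — confirmed correct.
Step 9: x = -24 + (6) = -18, y = -12 + (-7) = -19 — in agreement.
Step 10: x = -18 + (7) = -11, y = -19 + (-8) = -27 — in agreement.
Step 11: x = -11 + (5) = -6, y = -27 + (-9) = -36 — agrees with the transcript.
Step 12: x = -6 + (-2) = -8, y = -36 + (3) = -33 — verified.
Step 13: x = -8 + (-4) = -12, y = -33 + (8) = -25 — consistent with the transcript.
Step 14: x = -12 + (-1) = -13, y = -25 + (-3) = -28 — confirmed correct.
All steps check out; nothing to correct.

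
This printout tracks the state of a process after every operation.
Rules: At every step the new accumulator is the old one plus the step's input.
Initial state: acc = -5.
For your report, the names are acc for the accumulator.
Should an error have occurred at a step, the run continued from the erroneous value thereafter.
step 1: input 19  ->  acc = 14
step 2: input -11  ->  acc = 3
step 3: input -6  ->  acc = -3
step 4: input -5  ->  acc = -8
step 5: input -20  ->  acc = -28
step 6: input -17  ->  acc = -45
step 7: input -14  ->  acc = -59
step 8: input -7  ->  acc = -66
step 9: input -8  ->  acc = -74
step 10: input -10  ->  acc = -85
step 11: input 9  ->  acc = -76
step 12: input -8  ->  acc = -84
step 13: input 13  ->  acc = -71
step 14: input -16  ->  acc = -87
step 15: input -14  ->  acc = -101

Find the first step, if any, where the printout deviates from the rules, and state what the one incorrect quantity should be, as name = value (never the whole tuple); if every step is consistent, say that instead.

1. acc = -5 + 19 = 14 (consistent with the printout)
2. acc = 14 + -11 = 3 (same as recorded)
3. acc = 3 + -6 = -3 (no discrepancy)
4. acc = -3 + -5 = -8 (matches)
5. acc = -8 + -20 = -28 (consistent with the printout)
6. acc = -28 + -17 = -45 (matches)
7. acc = -45 + -14 = -59 (exactly as logged)
8. acc = -59 + -7 = -66 (in agreement)
9. acc = -66 + -8 = -74 (no discrepancy)
10. acc = -74 + -10 = -84 (first mismatch against the printout)
So the first discrepancy is step 10, where the right value is acc = -84.

step 10, acc = -84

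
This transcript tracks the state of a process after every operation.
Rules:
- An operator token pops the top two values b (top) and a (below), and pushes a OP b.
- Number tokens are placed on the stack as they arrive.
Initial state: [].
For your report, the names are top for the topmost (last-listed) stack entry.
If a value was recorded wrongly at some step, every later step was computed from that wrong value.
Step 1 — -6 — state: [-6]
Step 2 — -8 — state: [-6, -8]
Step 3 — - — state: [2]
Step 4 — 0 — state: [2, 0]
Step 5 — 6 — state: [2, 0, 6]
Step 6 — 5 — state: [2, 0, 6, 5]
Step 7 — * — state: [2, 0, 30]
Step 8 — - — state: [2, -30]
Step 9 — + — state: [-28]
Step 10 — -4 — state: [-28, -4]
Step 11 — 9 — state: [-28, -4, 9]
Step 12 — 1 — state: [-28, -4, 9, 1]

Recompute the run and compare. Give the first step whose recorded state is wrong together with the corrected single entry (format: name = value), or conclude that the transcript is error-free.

Recomputing the run from the initial state:
step 1: [-6]
step 2: [-6, -8]
step 3: [2]
step 4: [2, 0]
step 5: [2, 0, 6]
step 6: [2, 0, 6, 5]
step 7: [2, 0, 30]
step 8: [2, -30]
step 9: [-28]
step 10: [-28, -4]
step 11: [-28, -4, 9]
step 12: [-28, -4, 9, 1]
This matches the transcript at every step.

no error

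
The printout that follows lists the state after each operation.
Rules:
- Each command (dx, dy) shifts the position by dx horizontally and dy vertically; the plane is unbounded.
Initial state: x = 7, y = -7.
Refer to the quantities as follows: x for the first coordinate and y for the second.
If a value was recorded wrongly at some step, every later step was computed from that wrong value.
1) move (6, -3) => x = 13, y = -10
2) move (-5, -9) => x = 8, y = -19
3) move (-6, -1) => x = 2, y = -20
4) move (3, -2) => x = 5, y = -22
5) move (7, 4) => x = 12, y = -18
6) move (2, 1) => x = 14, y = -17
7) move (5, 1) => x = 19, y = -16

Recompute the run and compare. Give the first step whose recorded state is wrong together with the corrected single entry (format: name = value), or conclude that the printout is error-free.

Step 1: x = 7 + (6) = 13, y = -7 + (-3) = -10 — confirmed correct.
Step 2: x = 13 + (-5) = 8, y = -10 + (-9) = -19 — checks out.
Step 3: x = 8 + (-6) = 2, y = -19 + (-1) = -20 — consistent with the printout.
Step 4: x = 2 + (3) = 5, y = -20 + (-2) = -22 — matches.
Step 5: x = 5 + (7) = 12, y = -22 + (4) = -18 — matches.
Step 6: x = 12 + (2) = 14, y = -18 + (1) = -17 — agrees with the printout.
Step 7: x = 14 + (5) = 19, y = -17 + (1) = -16 — agrees with the printout.
All steps check out; nothing to correct.

no error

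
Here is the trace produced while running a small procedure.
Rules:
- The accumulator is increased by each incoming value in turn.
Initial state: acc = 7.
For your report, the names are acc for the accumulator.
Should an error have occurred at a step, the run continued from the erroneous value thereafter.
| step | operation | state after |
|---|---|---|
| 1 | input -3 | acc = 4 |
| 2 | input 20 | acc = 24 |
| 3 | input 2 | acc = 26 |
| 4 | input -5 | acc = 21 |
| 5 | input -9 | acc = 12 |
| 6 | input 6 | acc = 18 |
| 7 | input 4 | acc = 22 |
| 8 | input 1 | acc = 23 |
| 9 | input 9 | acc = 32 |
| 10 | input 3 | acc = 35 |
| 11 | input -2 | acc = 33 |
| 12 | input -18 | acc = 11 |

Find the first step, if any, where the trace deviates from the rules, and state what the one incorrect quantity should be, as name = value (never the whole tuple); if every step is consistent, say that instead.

step 12, acc = 15

1. acc = 7 + -3 = 4 (in agreement)
2. acc = 4 + 20 = 24 (exactly as logged)
3. acc = 24 + 2 = 26 (exactly as logged)
4. acc = 26 + -5 = 21 (no discrepancy)
5. acc = 21 + -9 = 12 (consistent with the trace)
6. acc = 12 + 6 = 18 (agrees with the trace)
7. acc = 18 + 4 = 22 (exactly as logged)
8. acc = 22 + 1 = 23 (agrees with the trace)
9. acc = 23 + 9 = 32 (in agreement)
10. acc = 32 + 3 = 35 (same as recorded)
11. acc = 35 + -2 = 33 (no discrepancy)
12. acc = 33 + -18 = 15 (the recorded entry deviates here)
That makes step 12 the first incorrect line — acc = 15 is what it should show.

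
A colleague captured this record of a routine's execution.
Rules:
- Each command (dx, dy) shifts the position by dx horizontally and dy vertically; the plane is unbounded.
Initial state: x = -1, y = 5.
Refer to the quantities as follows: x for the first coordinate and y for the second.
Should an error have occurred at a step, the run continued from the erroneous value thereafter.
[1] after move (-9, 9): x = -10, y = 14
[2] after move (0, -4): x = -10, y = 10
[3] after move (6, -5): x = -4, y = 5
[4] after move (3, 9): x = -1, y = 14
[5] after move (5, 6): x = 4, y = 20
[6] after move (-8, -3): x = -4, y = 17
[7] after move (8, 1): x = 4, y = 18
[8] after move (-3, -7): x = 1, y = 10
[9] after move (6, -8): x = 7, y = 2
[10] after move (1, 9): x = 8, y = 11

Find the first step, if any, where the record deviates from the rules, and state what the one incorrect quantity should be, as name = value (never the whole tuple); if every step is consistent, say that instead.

Step 1: x = -1 + (-9) = -10, y = 5 + (9) = 14 — confirmed correct.
Step 2: x = -10 + (0) = -10, y = 14 + (-4) = 10 — no discrepancy.
Step 3: x = -10 + (6) = -4, y = 10 + (-5) = 5 — same as recorded.
Step 4: x = -4 + (3) = -1, y = 5 + (9) = 14 — in agreement.
Step 5: x = -1 + (5) = 4, y = 14 + (6) = 20 — consistent with the record.
Step 6: x = 4 + (-8) = -4, y = 20 + (-3) = 17 — in agreement.
Step 7: x = -4 + (8) = 4, y = 17 + (1) = 18 — no discrepancy.
Step 8: x = 4 + (-3) = 1, y = 18 + (-7) = 11 — the record has a different value.
First incorrect step: 8; the correct value is y = 11.

step 8, y = 11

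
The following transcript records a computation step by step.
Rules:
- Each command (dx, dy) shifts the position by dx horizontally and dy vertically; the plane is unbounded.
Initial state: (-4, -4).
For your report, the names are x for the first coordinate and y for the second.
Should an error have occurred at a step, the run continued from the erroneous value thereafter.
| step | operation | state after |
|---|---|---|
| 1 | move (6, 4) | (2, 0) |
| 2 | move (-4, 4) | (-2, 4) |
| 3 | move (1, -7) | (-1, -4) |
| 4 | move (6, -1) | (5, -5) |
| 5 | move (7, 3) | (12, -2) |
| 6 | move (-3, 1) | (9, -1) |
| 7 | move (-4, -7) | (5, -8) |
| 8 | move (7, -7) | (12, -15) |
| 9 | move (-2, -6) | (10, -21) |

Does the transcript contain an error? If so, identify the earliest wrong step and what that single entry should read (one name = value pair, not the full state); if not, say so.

1. x = -4 + (6) = 2, y = -4 + (4) = 0 (same as recorded)
2. x = 2 + (-4) = -2, y = 0 + (4) = 4 (matches)
3. x = -2 + (1) = -1, y = 4 + (-7) = -3 (the transcript disagrees here)
First deviation found at step 3; the corrected entry is y = -3.

step 3, y = -3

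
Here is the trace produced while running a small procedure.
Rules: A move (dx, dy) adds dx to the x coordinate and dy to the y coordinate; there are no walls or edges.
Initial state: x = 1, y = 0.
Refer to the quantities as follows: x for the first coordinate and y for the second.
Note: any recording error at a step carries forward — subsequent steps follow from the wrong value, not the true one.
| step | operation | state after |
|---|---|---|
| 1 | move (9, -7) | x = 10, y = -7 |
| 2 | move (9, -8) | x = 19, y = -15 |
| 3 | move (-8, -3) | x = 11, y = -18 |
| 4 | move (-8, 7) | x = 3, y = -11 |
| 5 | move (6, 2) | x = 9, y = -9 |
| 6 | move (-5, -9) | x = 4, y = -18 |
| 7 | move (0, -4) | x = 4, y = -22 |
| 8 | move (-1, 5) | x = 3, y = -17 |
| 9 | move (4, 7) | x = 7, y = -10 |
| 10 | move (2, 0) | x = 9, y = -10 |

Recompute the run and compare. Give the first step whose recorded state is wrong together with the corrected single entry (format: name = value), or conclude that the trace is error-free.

Step 1: x = 1 + (9) = 10, y = 0 + (-7) = -7 — confirmed correct.
Step 2: x = 10 + (9) = 19, y = -7 + (-8) = -15 — consistent with the trace.
Step 3: x = 19 + (-8) = 11, y = -15 + (-3) = -18 — no discrepancy.
Step 4: x = 11 + (-8) = 3, y = -18 + (7) = -11 — agrees with the trace.
Step 5: x = 3 + (6) = 9, y = -11 + (2) = -9 — no discrepancy.
Step 6: x = 9 + (-5) = 4, y = -9 + (-9) = -18 — exactly as logged.
Step 7: x = 4 + (0) = 4, y = -18 + (-4) = -22 — confirmed correct.
Step 8: x = 4 + (-1) = 3, y = -22 + (5) = -17 — verified.
Step 9: x = 3 + (4) = 7, y = -17 + (7) = -10 — same as recorded.
Step 10: x = 7 + (2) = 9, y = -10 + (0) = -10 — exactly as logged.
Every step is consistent.

no error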